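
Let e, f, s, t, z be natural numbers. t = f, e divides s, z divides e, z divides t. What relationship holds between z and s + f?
z divides s + f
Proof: z divides e and e divides s, so z divides s. Because t = f and z divides t, z divides f. z divides s, so z divides s + f.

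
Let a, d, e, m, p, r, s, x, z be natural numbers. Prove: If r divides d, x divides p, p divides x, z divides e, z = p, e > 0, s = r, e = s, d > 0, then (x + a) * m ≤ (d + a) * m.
p divides x and x divides p, so p = x. Since z = p, z = x. Since z divides e and e > 0, z ≤ e. Since e = s, z ≤ s. Since s = r, z ≤ r. Because r divides d and d > 0, r ≤ d. Since z ≤ r, z ≤ d. Since z = x, x ≤ d. Then x + a ≤ d + a. By multiplying by a non-negative, (x + a) * m ≤ (d + a) * m.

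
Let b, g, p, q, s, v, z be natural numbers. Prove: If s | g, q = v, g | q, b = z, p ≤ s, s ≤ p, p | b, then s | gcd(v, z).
From q = v and g | q, g | v. s | g, so s | v. p ≤ s and s ≤ p, thus p = s. Since p | b, s | b. b = z, so s | z. s | v, so s | gcd(v, z).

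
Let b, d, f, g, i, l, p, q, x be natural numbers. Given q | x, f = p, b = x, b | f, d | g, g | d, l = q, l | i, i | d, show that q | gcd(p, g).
b = x and b | f, therefore x | f. f = p, so x | p. Because q | x, q | p. Since d | g and g | d, d = g. l | i and i | d, therefore l | d. l = q, so q | d. d = g, so q | g. q | p, so q | gcd(p, g).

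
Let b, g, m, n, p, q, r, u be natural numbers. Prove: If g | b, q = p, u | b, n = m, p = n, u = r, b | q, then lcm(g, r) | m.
u = r and u | b, hence r | b. Since g | b, lcm(g, r) | b. q = p and p = n, so q = n. Since n = m, q = m. Since b | q, b | m. Since lcm(g, r) | b, lcm(g, r) | m.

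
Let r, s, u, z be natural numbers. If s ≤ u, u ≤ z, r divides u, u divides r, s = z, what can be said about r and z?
r = z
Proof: Since r divides u and u divides r, r = u. s = z and s ≤ u, therefore z ≤ u. u ≤ z, so u = z. From r = u, r = z.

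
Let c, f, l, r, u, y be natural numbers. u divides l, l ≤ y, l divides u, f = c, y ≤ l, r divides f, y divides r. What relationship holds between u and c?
u divides c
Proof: y ≤ l and l ≤ y, hence y = l. l divides u and u divides l, hence l = u. From y = l, y = u. f = c and r divides f, hence r divides c. From y divides r, y divides c. Since y = u, u divides c.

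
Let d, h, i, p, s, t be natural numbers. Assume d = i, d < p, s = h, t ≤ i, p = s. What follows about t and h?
t < h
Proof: Since p = s and d < p, d < s. d = i, so i < s. t ≤ i, so t < s. Since s = h, t < h.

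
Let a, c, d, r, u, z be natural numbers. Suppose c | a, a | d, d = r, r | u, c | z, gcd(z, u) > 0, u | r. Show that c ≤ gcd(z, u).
r | u and u | r, thus r = u. Since d = r, d = u. Since a | d, a | u. From c | a, c | u. c | z, so c | gcd(z, u). gcd(z, u) > 0, so c ≤ gcd(z, u).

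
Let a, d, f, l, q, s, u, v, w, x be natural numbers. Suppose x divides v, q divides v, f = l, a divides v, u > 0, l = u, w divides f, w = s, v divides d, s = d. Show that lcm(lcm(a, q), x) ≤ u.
a divides v and q divides v, therefore lcm(a, q) divides v. Because x divides v, lcm(lcm(a, q), x) divides v. f = l and l = u, so f = u. w = s and w divides f, hence s divides f. f = u, so s divides u. From s = d, d divides u. v divides d, so v divides u. lcm(lcm(a, q), x) divides v, so lcm(lcm(a, q), x) divides u. Because u > 0, lcm(lcm(a, q), x) ≤ u.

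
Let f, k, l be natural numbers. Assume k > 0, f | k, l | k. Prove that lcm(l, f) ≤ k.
Because l | k and f | k, lcm(l, f) | k. k > 0, so lcm(l, f) ≤ k.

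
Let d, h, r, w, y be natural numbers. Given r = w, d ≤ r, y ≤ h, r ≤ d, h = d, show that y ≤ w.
d ≤ r and r ≤ d, thus d = r. h = d, so h = r. r = w, so h = w. Because y ≤ h, y ≤ w.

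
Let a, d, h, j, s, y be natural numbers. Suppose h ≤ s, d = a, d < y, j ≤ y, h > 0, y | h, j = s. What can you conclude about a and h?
a < h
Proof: y | h and h > 0, hence y ≤ h. From j = s and j ≤ y, s ≤ y. Since h ≤ s, h ≤ y. Because y ≤ h, y = h. d = a and d < y, thus a < y. Since y = h, a < h.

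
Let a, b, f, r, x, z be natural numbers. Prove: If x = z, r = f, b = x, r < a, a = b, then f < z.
b = x and x = z, hence b = z. a = b and r < a, hence r < b. b = z, so r < z. r = f, so f < z.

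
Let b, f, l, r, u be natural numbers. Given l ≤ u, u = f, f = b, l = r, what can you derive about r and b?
r ≤ b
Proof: u = f and f = b, hence u = b. l ≤ u, so l ≤ b. l = r, so r ≤ b.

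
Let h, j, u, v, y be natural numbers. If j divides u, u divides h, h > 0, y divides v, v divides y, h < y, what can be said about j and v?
j < v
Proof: Since j divides u and u divides h, j divides h. Since h > 0, j ≤ h. Because y divides v and v divides y, y = v. h < y, so h < v. Because j ≤ h, j < v.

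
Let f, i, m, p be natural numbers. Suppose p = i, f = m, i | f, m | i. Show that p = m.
f = m and i | f, therefore i | m. Since m | i, i = m. Since p = i, p = m.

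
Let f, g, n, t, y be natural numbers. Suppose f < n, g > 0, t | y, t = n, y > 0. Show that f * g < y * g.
t = n and t | y, thus n | y. y > 0, so n ≤ y. Since f < n, f < y. Since g > 0, f * g < y * g.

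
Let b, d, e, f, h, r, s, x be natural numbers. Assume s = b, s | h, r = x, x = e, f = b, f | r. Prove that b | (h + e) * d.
s = b and s | h, so b | h. Because r = x and x = e, r = e. f = b and f | r, hence b | r. Since r = e, b | e. b | h, so b | h + e. Then b | (h + e) * d.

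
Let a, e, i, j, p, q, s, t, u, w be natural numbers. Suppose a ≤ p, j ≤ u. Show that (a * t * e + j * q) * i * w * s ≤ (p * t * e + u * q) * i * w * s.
From a ≤ p, a * t ≤ p * t. Then a * t * e ≤ p * t * e. Because j ≤ u, j * q ≤ u * q. a * t * e ≤ p * t * e, so a * t * e + j * q ≤ p * t * e + u * q. Then (a * t * e + j * q) * i ≤ (p * t * e + u * q) * i. Then (a * t * e + j * q) * i * w ≤ (p * t * e + u * q) * i * w. Then (a * t * e + j * q) * i * w * s ≤ (p * t * e + u * q) * i * w * s.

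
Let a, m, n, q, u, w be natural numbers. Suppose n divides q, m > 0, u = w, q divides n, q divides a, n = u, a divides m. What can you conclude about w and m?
w ≤ m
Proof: q divides n and n divides q, thus q = n. n = u and u = w, thus n = w. From q = n, q = w. q divides a and a divides m, so q divides m. Since q = w, w divides m. Since m > 0, w ≤ m.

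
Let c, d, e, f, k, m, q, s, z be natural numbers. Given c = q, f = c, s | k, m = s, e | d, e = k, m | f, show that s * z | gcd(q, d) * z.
From f = c and c = q, f = q. Since m = s and m | f, s | f. Since f = q, s | q. From e = k and e | d, k | d. s | k, so s | d. s | q, so s | gcd(q, d). Then s * z | gcd(q, d) * z.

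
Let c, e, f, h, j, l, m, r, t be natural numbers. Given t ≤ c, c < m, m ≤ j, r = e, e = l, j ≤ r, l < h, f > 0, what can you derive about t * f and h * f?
t * f < h * f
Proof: From t ≤ c and c < m, t < m. Since m ≤ j, t < j. r = e and e = l, hence r = l. Because j ≤ r, j ≤ l. From l < h, j < h. Since t < j, t < h. f > 0, so t * f < h * f.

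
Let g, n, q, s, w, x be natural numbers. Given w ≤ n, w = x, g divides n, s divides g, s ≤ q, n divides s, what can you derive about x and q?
x ≤ q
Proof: s divides g and g divides n, thus s divides n. Because n divides s, n = s. Since w ≤ n, w ≤ s. s ≤ q, so w ≤ q. w = x, so x ≤ q.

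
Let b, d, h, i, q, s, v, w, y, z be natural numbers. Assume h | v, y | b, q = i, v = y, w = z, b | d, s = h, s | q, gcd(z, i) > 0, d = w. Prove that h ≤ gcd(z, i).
Since v = y and h | v, h | y. d = w and w = z, so d = z. b | d, so b | z. y | b, so y | z. h | y, so h | z. From q = i and s | q, s | i. Since s = h, h | i. h | z, so h | gcd(z, i). Since gcd(z, i) > 0, h ≤ gcd(z, i).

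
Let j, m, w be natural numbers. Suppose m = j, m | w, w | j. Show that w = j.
Since m = j and m | w, j | w. Since w | j, j = w. Then w = j.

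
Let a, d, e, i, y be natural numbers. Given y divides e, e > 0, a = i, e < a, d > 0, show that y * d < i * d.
y divides e and e > 0, hence y ≤ e. a = i and e < a, therefore e < i. y ≤ e, so y < i. Since d > 0, by multiplying by a positive, y * d < i * d.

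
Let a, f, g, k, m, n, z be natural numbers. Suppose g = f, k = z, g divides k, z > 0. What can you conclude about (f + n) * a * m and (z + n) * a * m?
(f + n) * a * m ≤ (z + n) * a * m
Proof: Because k = z and g divides k, g divides z. z > 0, so g ≤ z. Since g = f, f ≤ z. Then f + n ≤ z + n. By multiplying by a non-negative, (f + n) * a ≤ (z + n) * a. By multiplying by a non-negative, (f + n) * a * m ≤ (z + n) * a * m.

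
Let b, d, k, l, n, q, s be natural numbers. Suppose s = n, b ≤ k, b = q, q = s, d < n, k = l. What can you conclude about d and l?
d < l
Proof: From b = q and q = s, b = s. s = n, so b = n. b ≤ k, so n ≤ k. k = l, so n ≤ l. d < n, so d < l.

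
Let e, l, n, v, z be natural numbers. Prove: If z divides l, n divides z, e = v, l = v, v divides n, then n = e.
Because l = v and z divides l, z divides v. n divides z, so n divides v. Because v divides n, v = n. e = v, so e = n. Then n = e.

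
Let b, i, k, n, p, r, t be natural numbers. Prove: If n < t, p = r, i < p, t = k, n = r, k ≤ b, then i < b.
p = r and i < p, therefore i < r. n = r and n < t, so r < t. From t = k, r < k. Since k ≤ b, r < b. Since i < r, i < b.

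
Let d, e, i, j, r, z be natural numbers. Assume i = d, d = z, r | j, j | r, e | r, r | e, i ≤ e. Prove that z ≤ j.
Since i = d and d = z, i = z. r | j and j | r, therefore r = j. e | r and r | e, thus e = r. Because i ≤ e, i ≤ r. r = j, so i ≤ j. Because i = z, z ≤ j.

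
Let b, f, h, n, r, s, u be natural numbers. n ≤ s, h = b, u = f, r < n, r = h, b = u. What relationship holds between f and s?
f < s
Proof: b = u and u = f, thus b = f. Since r = h and r < n, h < n. Since h = b, b < n. n ≤ s, so b < s. Since b = f, f < s.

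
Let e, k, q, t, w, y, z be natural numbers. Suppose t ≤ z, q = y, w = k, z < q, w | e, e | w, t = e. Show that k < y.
e | w and w | e, thus e = w. Since w = k, e = k. q = y and z < q, so z < y. Since t ≤ z, t < y. t = e, so e < y. Because e = k, k < y.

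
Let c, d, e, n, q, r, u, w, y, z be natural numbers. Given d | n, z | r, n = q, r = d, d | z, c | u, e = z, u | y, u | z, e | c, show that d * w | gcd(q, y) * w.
n = q and d | n, hence d | q. Because e = z and e | c, z | c. Because c | u, z | u. Since u | z, u = z. r = d and z | r, thus z | d. d | z, so z = d. Since u = z, u = d. From u | y, d | y. Since d | q, d | gcd(q, y). Then d * w | gcd(q, y) * w.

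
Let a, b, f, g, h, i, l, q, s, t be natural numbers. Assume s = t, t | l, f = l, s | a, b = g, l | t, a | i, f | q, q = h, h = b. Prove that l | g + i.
h = b and b = g, so h = g. q = h and f | q, so f | h. Since h = g, f | g. f = l, so l | g. t | l and l | t, so t = l. s = t and s | a, therefore t | a. Since a | i, t | i. t = l, so l | i. l | g, so l | g + i.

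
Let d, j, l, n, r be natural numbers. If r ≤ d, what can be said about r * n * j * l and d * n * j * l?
r * n * j * l ≤ d * n * j * l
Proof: r ≤ d. By multiplying by a non-negative, r * n ≤ d * n. By multiplying by a non-negative, r * n * j ≤ d * n * j. By multiplying by a non-negative, r * n * j * l ≤ d * n * j * l.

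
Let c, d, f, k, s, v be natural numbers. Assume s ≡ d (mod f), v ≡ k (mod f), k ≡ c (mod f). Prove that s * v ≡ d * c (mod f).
From v ≡ k (mod f) and k ≡ c (mod f), v ≡ c (mod f). s ≡ d (mod f), so s * v ≡ d * c (mod f).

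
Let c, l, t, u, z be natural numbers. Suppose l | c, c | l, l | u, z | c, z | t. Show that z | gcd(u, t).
Since c | l and l | c, c = l. z | c, so z | l. Since l | u, z | u. Since z | t, z | gcd(u, t).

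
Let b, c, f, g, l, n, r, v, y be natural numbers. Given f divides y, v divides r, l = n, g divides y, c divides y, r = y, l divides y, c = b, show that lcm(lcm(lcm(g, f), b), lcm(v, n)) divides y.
g divides y and f divides y, therefore lcm(g, f) divides y. Since c = b and c divides y, b divides y. lcm(g, f) divides y, so lcm(lcm(g, f), b) divides y. From r = y and v divides r, v divides y. l = n and l divides y, thus n divides y. v divides y, so lcm(v, n) divides y. lcm(lcm(g, f), b) divides y, so lcm(lcm(lcm(g, f), b), lcm(v, n)) divides y.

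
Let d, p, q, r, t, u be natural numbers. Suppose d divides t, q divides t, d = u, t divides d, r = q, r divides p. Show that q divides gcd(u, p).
t divides d and d divides t, thus t = d. d = u, so t = u. q divides t, so q divides u. r = q and r divides p, therefore q divides p. q divides u, so q divides gcd(u, p).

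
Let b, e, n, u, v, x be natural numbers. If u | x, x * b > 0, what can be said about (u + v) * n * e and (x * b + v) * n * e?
(u + v) * n * e ≤ (x * b + v) * n * e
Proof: u | x, hence u | x * b. x * b > 0, so u ≤ x * b. Then u + v ≤ x * b + v. Then (u + v) * n ≤ (x * b + v) * n. Then (u + v) * n * e ≤ (x * b + v) * n * e.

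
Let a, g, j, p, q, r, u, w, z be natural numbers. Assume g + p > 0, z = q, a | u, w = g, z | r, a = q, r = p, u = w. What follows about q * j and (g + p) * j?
q * j ≤ (g + p) * j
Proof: Because u = w and w = g, u = g. Because a = q and a | u, q | u. u = g, so q | g. r = p and z | r, so z | p. Since z = q, q | p. q | g, so q | g + p. g + p > 0, so q ≤ g + p. Then q * j ≤ (g + p) * j.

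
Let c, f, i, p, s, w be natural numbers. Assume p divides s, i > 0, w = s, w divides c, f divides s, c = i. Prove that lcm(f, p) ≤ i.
f divides s and p divides s, hence lcm(f, p) divides s. c = i and w divides c, therefore w divides i. Since w = s, s divides i. Since lcm(f, p) divides s, lcm(f, p) divides i. Since i > 0, lcm(f, p) ≤ i.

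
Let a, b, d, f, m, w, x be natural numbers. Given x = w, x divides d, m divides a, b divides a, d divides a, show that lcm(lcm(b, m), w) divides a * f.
b divides a and m divides a, hence lcm(b, m) divides a. x = w and x divides d, so w divides d. Since d divides a, w divides a. lcm(b, m) divides a, so lcm(lcm(b, m), w) divides a. Then lcm(lcm(b, m), w) divides a * f.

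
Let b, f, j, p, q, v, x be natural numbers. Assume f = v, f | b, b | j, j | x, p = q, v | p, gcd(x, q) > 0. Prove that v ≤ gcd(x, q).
Since f = v and f | b, v | b. b | j and j | x, therefore b | x. Because v | b, v | x. p = q and v | p, so v | q. v | x, so v | gcd(x, q). Since gcd(x, q) > 0, v ≤ gcd(x, q).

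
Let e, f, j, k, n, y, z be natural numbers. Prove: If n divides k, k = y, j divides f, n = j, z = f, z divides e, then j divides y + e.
n = j and n divides k, so j divides k. k = y, so j divides y. From z = f and z divides e, f divides e. j divides f, so j divides e. Since j divides y, j divides y + e.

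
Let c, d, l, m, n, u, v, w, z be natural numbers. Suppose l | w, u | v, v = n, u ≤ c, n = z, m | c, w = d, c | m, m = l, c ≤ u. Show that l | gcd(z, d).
c | m and m | c, thus c = m. m = l, so c = l. From u ≤ c and c ≤ u, u = c. Because v = n and n = z, v = z. From u | v, u | z. From u = c, c | z. c = l, so l | z. w = d and l | w, thus l | d. Since l | z, l | gcd(z, d).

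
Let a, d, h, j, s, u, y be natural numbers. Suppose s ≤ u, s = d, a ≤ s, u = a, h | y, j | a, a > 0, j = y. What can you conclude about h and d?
h ≤ d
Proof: u = a and s ≤ u, so s ≤ a. a ≤ s, so a = s. Since s = d, a = d. Because j = y and j | a, y | a. Since h | y, h | a. a > 0, so h ≤ a. Because a = d, h ≤ d.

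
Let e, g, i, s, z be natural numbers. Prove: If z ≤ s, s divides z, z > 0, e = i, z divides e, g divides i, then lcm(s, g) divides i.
s divides z and z > 0, thus s ≤ z. Because z ≤ s, z = s. e = i and z divides e, thus z divides i. z = s, so s divides i. From g divides i, lcm(s, g) divides i.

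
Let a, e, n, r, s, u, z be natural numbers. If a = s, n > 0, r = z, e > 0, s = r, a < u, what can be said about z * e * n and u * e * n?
z * e * n < u * e * n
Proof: s = r and r = z, therefore s = z. a = s, so a = z. Since a < u, z < u. Since e > 0, by multiplying by a positive, z * e < u * e. Combining with n > 0, by multiplying by a positive, z * e * n < u * e * n.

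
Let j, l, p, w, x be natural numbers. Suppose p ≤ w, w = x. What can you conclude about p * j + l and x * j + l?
p * j + l ≤ x * j + l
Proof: From w = x and p ≤ w, p ≤ x. By multiplying by a non-negative, p * j ≤ x * j. Then p * j + l ≤ x * j + l.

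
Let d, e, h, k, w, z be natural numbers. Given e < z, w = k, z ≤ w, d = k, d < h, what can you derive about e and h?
e < h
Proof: w = k and z ≤ w, hence z ≤ k. e < z, so e < k. d = k and d < h, thus k < h. Since e < k, e < h.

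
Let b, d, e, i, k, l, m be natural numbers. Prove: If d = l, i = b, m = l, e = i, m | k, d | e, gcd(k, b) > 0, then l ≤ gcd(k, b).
From m = l and m | k, l | k. Because d = l and d | e, l | e. e = i, so l | i. Since i = b, l | b. From l | k, l | gcd(k, b). gcd(k, b) > 0, so l ≤ gcd(k, b).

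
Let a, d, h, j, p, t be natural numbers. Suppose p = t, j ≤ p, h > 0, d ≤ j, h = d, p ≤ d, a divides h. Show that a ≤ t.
d ≤ j and j ≤ p, therefore d ≤ p. p ≤ d, so d = p. Since h = d, h = p. From p = t, h = t. a divides h and h > 0, therefore a ≤ h. Since h = t, a ≤ t.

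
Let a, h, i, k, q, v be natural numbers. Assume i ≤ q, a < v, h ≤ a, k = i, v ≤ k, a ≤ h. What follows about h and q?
h < q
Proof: a ≤ h and h ≤ a, hence a = h. a < v, so h < v. Since k = i and v ≤ k, v ≤ i. Since i ≤ q, v ≤ q. Since h < v, h < q.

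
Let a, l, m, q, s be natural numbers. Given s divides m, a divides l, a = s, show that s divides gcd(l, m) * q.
Because a = s and a divides l, s divides l. s divides m, so s divides gcd(l, m). Then s divides gcd(l, m) * q.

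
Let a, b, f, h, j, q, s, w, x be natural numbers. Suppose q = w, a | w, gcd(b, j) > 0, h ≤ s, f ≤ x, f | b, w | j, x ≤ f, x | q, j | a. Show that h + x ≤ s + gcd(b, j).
From f ≤ x and x ≤ f, f = x. From f | b, x | b. j | a and a | w, therefore j | w. Since w | j, w = j. From q = w and x | q, x | w. w = j, so x | j. Since x | b, x | gcd(b, j). gcd(b, j) > 0, so x ≤ gcd(b, j). Since h ≤ s, h + x ≤ s + gcd(b, j).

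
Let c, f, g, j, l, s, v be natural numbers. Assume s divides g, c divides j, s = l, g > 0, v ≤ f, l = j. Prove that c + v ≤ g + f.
Since s = l and l = j, s = j. Since s divides g, j divides g. Because c divides j, c divides g. Since g > 0, c ≤ g. Since v ≤ f, c + v ≤ g + f.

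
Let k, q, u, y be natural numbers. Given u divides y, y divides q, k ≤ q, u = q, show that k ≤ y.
Because u = q and u divides y, q divides y. From y divides q, q = y. Since k ≤ q, k ≤ y.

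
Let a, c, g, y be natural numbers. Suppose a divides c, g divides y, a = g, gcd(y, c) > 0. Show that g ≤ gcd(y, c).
a = g and a divides c, therefore g divides c. Since g divides y, g divides gcd(y, c). Since gcd(y, c) > 0, g ≤ gcd(y, c).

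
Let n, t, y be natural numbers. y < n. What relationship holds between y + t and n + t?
y + t < n + t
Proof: y < n. By adding to both sides, y + t < n + t.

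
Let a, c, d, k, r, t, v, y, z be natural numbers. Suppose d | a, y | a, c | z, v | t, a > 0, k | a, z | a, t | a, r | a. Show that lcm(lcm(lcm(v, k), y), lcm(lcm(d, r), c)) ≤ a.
v | t and t | a, therefore v | a. Since k | a, lcm(v, k) | a. Since y | a, lcm(lcm(v, k), y) | a. d | a and r | a, so lcm(d, r) | a. Because c | z and z | a, c | a. Since lcm(d, r) | a, lcm(lcm(d, r), c) | a. Since lcm(lcm(v, k), y) | a, lcm(lcm(lcm(v, k), y), lcm(lcm(d, r), c)) | a. a > 0, so lcm(lcm(lcm(v, k), y), lcm(lcm(d, r), c)) ≤ a.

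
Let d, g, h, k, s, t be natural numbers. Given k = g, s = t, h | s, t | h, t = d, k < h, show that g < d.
s = t and h | s, hence h | t. Since t | h, h = t. From t = d, h = d. k < h, so k < d. k = g, so g < d.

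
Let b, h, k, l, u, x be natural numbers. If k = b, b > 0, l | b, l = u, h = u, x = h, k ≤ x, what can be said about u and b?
u = b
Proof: x = h and h = u, thus x = u. k = b and k ≤ x, thus b ≤ x. Since x = u, b ≤ u. Because l = u and l | b, u | b. b > 0, so u ≤ b. b ≤ u, so b = u. Then u = b.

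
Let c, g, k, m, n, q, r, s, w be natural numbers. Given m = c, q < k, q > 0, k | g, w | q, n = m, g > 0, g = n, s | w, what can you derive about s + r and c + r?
s + r < c + r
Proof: s | w and w | q, thus s | q. q > 0, so s ≤ q. q < k, so s < k. g = n and n = m, thus g = m. m = c, so g = c. k | g and g > 0, hence k ≤ g. g = c, so k ≤ c. Since s < k, s < c. Then s + r < c + r.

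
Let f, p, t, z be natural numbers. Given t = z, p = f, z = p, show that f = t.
t = z and z = p, thus t = p. p = f, so t = f. Then f = t.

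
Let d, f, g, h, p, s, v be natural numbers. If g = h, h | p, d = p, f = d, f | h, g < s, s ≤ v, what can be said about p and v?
p < v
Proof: From f = d and f | h, d | h. Since d = p, p | h. Because h | p, h = p. Since g = h, g = p. Since g < s and s ≤ v, g < v. g = p, so p < v.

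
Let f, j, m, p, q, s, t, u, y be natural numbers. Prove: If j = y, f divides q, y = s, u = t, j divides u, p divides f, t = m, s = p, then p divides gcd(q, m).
p divides f and f divides q, so p divides q. u = t and t = m, thus u = m. j = y and j divides u, therefore y divides u. y = s, so s divides u. s = p, so p divides u. From u = m, p divides m. Since p divides q, p divides gcd(q, m).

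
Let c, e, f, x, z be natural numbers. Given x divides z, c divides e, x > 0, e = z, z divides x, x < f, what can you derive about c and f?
c < f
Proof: z divides x and x divides z, hence z = x. From e = z and c divides e, c divides z. z = x, so c divides x. x > 0, so c ≤ x. x < f, so c < f.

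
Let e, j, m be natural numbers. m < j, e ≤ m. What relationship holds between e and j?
e < j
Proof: e ≤ m and m < j. By transitivity, e < j.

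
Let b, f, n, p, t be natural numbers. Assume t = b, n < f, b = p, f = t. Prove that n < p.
f = t and t = b, thus f = b. b = p, so f = p. Since n < f, n < p.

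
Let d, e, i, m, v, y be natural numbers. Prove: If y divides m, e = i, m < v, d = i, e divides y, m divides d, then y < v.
d = i and m divides d, hence m divides i. e = i and e divides y, thus i divides y. From m divides i, m divides y. Because y divides m, m = y. m < v, so y < v.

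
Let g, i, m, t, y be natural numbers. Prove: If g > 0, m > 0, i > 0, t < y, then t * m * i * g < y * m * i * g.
Since t < y and m > 0, by multiplying by a positive, t * m < y * m. From i > 0, by multiplying by a positive, t * m * i < y * m * i. Since g > 0, by multiplying by a positive, t * m * i * g < y * m * i * g.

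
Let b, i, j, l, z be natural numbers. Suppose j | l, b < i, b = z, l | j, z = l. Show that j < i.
l | j and j | l, so l = j. z = l, so z = j. From b = z and b < i, z < i. Since z = j, j < i.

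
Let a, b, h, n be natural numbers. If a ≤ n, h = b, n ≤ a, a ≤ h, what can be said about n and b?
n ≤ b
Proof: a ≤ n and n ≤ a, hence a = n. h = b and a ≤ h, so a ≤ b. Since a = n, n ≤ b.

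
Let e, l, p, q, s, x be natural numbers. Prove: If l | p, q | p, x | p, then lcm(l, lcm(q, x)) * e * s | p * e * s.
q | p and x | p, so lcm(q, x) | p. Since l | p, lcm(l, lcm(q, x)) | p. Then lcm(l, lcm(q, x)) * e | p * e. Then lcm(l, lcm(q, x)) * e * s | p * e * s.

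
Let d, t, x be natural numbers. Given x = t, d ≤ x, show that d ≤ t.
From x = t and d ≤ x, by substitution, d ≤ t.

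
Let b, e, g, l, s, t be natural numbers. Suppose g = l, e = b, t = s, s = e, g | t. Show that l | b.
t = s and s = e, so t = e. g | t, so g | e. Since e = b, g | b. Since g = l, l | b.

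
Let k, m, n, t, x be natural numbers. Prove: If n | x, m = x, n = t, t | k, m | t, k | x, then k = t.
Because m = x and m | t, x | t. n = t and n | x, hence t | x. Since x | t, x = t. Since k | x, k | t. Since t | k, k = t.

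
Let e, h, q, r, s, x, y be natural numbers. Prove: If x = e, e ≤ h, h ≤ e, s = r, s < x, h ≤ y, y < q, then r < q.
e ≤ h and h ≤ e, hence e = h. Since x = e, x = h. s = r and s < x, thus r < x. Since x = h, r < h. h ≤ y and y < q, so h < q. From r < h, r < q.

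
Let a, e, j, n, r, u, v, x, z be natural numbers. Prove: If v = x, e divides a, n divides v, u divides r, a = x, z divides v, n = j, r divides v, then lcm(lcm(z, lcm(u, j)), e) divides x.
u divides r and r divides v, hence u divides v. n = j and n divides v, thus j divides v. Since u divides v, lcm(u, j) divides v. Because z divides v, lcm(z, lcm(u, j)) divides v. From v = x, lcm(z, lcm(u, j)) divides x. a = x and e divides a, thus e divides x. Since lcm(z, lcm(u, j)) divides x, lcm(lcm(z, lcm(u, j)), e) divides x.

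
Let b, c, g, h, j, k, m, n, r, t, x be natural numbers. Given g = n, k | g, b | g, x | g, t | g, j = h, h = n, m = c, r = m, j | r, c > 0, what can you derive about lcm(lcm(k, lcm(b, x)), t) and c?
lcm(lcm(k, lcm(b, x)), t) ≤ c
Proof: b | g and x | g, thus lcm(b, x) | g. k | g, so lcm(k, lcm(b, x)) | g. From t | g, lcm(lcm(k, lcm(b, x)), t) | g. g = n, so lcm(lcm(k, lcm(b, x)), t) | n. Since j = h and h = n, j = n. From r = m and j | r, j | m. m = c, so j | c. Since j = n, n | c. Because lcm(lcm(k, lcm(b, x)), t) | n, lcm(lcm(k, lcm(b, x)), t) | c. From c > 0, lcm(lcm(k, lcm(b, x)), t) ≤ c.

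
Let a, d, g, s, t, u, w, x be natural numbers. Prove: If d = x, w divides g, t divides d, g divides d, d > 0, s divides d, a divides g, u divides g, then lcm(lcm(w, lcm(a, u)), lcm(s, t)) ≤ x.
From a divides g and u divides g, lcm(a, u) divides g. w divides g, so lcm(w, lcm(a, u)) divides g. Since g divides d, lcm(w, lcm(a, u)) divides d. From s divides d and t divides d, lcm(s, t) divides d. Since lcm(w, lcm(a, u)) divides d, lcm(lcm(w, lcm(a, u)), lcm(s, t)) divides d. d > 0, so lcm(lcm(w, lcm(a, u)), lcm(s, t)) ≤ d. d = x, so lcm(lcm(w, lcm(a, u)), lcm(s, t)) ≤ x.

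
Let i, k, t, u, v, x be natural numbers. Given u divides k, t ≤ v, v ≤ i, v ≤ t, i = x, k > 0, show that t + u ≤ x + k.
v ≤ t and t ≤ v, so v = t. From i = x and v ≤ i, v ≤ x. v = t, so t ≤ x. Since u divides k and k > 0, u ≤ k. Since t ≤ x, t + u ≤ x + k.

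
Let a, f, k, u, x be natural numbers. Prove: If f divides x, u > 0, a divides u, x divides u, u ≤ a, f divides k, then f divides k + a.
From a divides u and u > 0, a ≤ u. Since u ≤ a, u = a. Since x divides u, x divides a. f divides x, so f divides a. f divides k, so f divides k + a.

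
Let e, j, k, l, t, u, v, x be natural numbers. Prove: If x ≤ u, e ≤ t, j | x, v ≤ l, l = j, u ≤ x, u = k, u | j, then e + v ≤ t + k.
x ≤ u and u ≤ x, so x = u. j | x, so j | u. From u | j, j = u. Since l = j, l = u. Since u = k, l = k. Because v ≤ l, v ≤ k. e ≤ t, so e + v ≤ t + k.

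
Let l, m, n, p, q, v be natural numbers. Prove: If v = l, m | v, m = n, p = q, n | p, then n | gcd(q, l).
p = q and n | p, hence n | q. Since v = l and m | v, m | l. m = n, so n | l. Since n | q, n | gcd(q, l).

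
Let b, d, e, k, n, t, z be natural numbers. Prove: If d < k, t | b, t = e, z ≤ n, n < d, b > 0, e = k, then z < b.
z ≤ n and n < d, thus z < d. d < k, so z < k. t = e and t | b, hence e | b. e = k, so k | b. Since b > 0, k ≤ b. z < k, so z < b.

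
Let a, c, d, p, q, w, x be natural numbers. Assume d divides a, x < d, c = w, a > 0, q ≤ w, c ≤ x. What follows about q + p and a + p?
q + p < a + p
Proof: Because c = w and c ≤ x, w ≤ x. q ≤ w, so q ≤ x. x < d, so q < d. d divides a and a > 0, thus d ≤ a. Since q < d, q < a. Then q + p < a + p.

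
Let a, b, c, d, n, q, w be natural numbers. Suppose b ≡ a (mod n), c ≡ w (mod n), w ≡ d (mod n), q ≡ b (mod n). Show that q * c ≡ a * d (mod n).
From q ≡ b (mod n) and b ≡ a (mod n), q ≡ a (mod n). c ≡ w (mod n) and w ≡ d (mod n), hence c ≡ d (mod n). q ≡ a (mod n), so q * c ≡ a * d (mod n).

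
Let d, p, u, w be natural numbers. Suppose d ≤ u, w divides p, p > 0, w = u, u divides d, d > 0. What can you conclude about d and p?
d ≤ p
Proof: Since u divides d and d > 0, u ≤ d. Since d ≤ u, u = d. Since w = u, w = d. w divides p, so d divides p. Since p > 0, d ≤ p.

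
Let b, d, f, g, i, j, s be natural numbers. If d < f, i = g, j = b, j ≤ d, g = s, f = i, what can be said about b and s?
b < s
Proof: i = g and g = s, hence i = s. f = i and d < f, thus d < i. Since i = s, d < s. Since j ≤ d, j < s. Since j = b, b < s.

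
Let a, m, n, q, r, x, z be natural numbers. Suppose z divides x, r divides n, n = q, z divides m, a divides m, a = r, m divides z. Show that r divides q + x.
n = q and r divides n, thus r divides q. m divides z and z divides m, thus m = z. Since a = r and a divides m, r divides m. Since m = z, r divides z. Since z divides x, r divides x. r divides q, so r divides q + x.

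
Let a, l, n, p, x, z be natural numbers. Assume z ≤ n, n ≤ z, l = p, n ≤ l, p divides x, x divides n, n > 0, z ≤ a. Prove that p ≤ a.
Since z ≤ n and n ≤ z, z = n. l = p and n ≤ l, hence n ≤ p. p divides x and x divides n, so p divides n. Since n > 0, p ≤ n. n ≤ p, so n = p. Since z = n, z = p. Since z ≤ a, p ≤ a.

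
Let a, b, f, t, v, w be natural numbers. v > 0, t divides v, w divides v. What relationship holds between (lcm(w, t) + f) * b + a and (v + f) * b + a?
(lcm(w, t) + f) * b + a ≤ (v + f) * b + a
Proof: From w divides v and t divides v, lcm(w, t) divides v. v > 0, so lcm(w, t) ≤ v. Then lcm(w, t) + f ≤ v + f. By multiplying by a non-negative, (lcm(w, t) + f) * b ≤ (v + f) * b. Then (lcm(w, t) + f) * b + a ≤ (v + f) * b + a.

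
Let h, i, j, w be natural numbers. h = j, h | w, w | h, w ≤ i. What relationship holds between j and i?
j ≤ i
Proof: w | h and h | w, therefore w = h. h = j, so w = j. Since w ≤ i, j ≤ i.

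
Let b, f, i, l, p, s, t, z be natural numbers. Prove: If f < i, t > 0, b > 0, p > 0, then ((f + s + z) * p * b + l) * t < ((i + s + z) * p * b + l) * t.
Since f < i, f + s < i + s. Then f + s + z < i + s + z. Because p > 0, by multiplying by a positive, (f + s + z) * p < (i + s + z) * p. Since b > 0, by multiplying by a positive, (f + s + z) * p * b < (i + s + z) * p * b. Then (f + s + z) * p * b + l < (i + s + z) * p * b + l. Since t > 0, by multiplying by a positive, ((f + s + z) * p * b + l) * t < ((i + s + z) * p * b + l) * t.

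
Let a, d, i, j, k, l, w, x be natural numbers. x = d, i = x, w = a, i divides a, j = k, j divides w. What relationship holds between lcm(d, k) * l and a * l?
lcm(d, k) * l divides a * l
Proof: From i = x and x = d, i = d. i divides a, so d divides a. w = a and j divides w, hence j divides a. j = k, so k divides a. Since d divides a, lcm(d, k) divides a. Then lcm(d, k) * l divides a * l.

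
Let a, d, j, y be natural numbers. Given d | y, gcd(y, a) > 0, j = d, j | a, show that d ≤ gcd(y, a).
From j = d and j | a, d | a. From d | y, d | gcd(y, a). Since gcd(y, a) > 0, d ≤ gcd(y, a).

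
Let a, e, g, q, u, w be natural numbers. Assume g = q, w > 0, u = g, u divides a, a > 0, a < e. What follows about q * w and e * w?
q * w < e * w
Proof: u = g and u divides a, thus g divides a. g = q, so q divides a. a > 0, so q ≤ a. a < e, so q < e. Using w > 0, by multiplying by a positive, q * w < e * w.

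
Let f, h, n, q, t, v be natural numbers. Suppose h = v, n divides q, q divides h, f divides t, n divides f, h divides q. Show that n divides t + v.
Since n divides f and f divides t, n divides t. Since q divides h and h divides q, q = h. h = v, so q = v. n divides q, so n divides v. Since n divides t, n divides t + v.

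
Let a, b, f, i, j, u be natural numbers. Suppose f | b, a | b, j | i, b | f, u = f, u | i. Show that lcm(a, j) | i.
f | b and b | f, therefore f = b. Since u = f, u = b. u | i, so b | i. a | b, so a | i. From j | i, lcm(a, j) | i.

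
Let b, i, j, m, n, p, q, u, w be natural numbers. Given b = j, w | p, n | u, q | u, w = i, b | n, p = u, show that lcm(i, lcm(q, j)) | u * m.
p = u and w | p, hence w | u. Since w = i, i | u. From b | n and n | u, b | u. Since b = j, j | u. Since q | u, lcm(q, j) | u. Because i | u, lcm(i, lcm(q, j)) | u. Then lcm(i, lcm(q, j)) | u * m.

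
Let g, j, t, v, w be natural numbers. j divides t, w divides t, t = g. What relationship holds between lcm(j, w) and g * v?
lcm(j, w) divides g * v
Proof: Since j divides t and w divides t, lcm(j, w) divides t. Since t = g, lcm(j, w) divides g. Then lcm(j, w) divides g * v.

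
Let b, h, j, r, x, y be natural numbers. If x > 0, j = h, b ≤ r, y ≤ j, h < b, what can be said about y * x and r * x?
y * x < r * x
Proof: From j = h and y ≤ j, y ≤ h. h < b and b ≤ r, therefore h < r. y ≤ h, so y < r. Since x > 0, by multiplying by a positive, y * x < r * x.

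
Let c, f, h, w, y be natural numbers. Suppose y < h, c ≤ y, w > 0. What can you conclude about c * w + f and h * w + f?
c * w + f < h * w + f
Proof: c ≤ y and y < h, therefore c < h. w > 0, so c * w < h * w. Then c * w + f < h * w + f.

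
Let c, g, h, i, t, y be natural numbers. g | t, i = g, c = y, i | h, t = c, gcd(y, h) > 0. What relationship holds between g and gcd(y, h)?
g ≤ gcd(y, h)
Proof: Since t = c and c = y, t = y. Because g | t, g | y. Since i = g and i | h, g | h. Since g | y, g | gcd(y, h). Since gcd(y, h) > 0, g ≤ gcd(y, h).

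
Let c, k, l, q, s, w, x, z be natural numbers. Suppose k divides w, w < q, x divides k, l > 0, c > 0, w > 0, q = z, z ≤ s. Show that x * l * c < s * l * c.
From x divides k and k divides w, x divides w. Because w > 0, x ≤ w. Because q = z and w < q, w < z. Since x ≤ w, x < z. Since z ≤ s, x < s. Because l > 0, by multiplying by a positive, x * l < s * l. Since c > 0, by multiplying by a positive, x * l * c < s * l * c.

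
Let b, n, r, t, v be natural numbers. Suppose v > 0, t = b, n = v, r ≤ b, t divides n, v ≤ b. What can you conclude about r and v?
r ≤ v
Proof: n = v and t divides n, thus t divides v. Because t = b, b divides v. v > 0, so b ≤ v. Since v ≤ b, b = v. Since r ≤ b, r ≤ v.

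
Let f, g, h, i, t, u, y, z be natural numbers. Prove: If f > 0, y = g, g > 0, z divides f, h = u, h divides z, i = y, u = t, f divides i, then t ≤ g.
h divides z and z divides f, hence h divides f. h = u, so u divides f. f > 0, so u ≤ f. u = t, so t ≤ f. From i = y and f divides i, f divides y. Since y = g, f divides g. Since g > 0, f ≤ g. Because t ≤ f, t ≤ g.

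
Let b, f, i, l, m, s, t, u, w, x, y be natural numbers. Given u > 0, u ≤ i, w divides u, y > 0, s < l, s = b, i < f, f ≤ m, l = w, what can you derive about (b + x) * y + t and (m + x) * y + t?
(b + x) * y + t < (m + x) * y + t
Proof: Because s = b and s < l, b < l. l = w, so b < w. w divides u and u > 0, therefore w ≤ u. b < w, so b < u. u ≤ i and i < f, thus u < f. Since b < u, b < f. f ≤ m, so b < m. Then b + x < m + x. Combined with y > 0, by multiplying by a positive, (b + x) * y < (m + x) * y. Then (b + x) * y + t < (m + x) * y + t.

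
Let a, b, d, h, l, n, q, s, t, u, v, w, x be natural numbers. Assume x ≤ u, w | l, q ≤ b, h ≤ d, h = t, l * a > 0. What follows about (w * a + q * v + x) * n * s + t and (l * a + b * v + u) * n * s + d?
(w * a + q * v + x) * n * s + t ≤ (l * a + b * v + u) * n * s + d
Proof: w | l, thus w * a | l * a. l * a > 0, so w * a ≤ l * a. Since q ≤ b, q * v ≤ b * v. x ≤ u, so q * v + x ≤ b * v + u. Since w * a ≤ l * a, w * a + q * v + x ≤ l * a + b * v + u. Then (w * a + q * v + x) * n ≤ (l * a + b * v + u) * n. Then (w * a + q * v + x) * n * s ≤ (l * a + b * v + u) * n * s. Since h = t and h ≤ d, t ≤ d. From (w * a + q * v + x) * n * s ≤ (l * a + b * v + u) * n * s, (w * a + q * v + x) * n * s + t ≤ (l * a + b * v + u) * n * s + d.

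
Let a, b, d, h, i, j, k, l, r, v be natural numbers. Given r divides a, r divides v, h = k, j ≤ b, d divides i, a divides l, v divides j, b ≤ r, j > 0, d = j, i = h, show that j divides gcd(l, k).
r divides v and v divides j, so r divides j. Since j > 0, r ≤ j. j ≤ b and b ≤ r, hence j ≤ r. Since r ≤ j, r = j. r divides a and a divides l, thus r divides l. Since r = j, j divides l. Since i = h and h = k, i = k. d = j and d divides i, therefore j divides i. i = k, so j divides k. Since j divides l, j divides gcd(l, k).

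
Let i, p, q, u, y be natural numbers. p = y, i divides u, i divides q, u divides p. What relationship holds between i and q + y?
i divides q + y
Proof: Since i divides u and u divides p, i divides p. p = y, so i divides y. i divides q, so i divides q + y.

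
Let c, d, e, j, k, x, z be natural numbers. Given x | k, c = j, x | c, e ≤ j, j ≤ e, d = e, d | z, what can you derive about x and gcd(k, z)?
x | gcd(k, z)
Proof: c = j and x | c, so x | j. e ≤ j and j ≤ e, so e = j. d = e and d | z, therefore e | z. Since e = j, j | z. x | j, so x | z. x | k, so x | gcd(k, z).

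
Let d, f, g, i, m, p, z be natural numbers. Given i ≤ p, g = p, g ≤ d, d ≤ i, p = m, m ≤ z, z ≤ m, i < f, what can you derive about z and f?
z < f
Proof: From g = p and g ≤ d, p ≤ d. Since d ≤ i, p ≤ i. i ≤ p, so i = p. p = m, so i = m. From m ≤ z and z ≤ m, m = z. i = m, so i = z. Since i < f, z < f.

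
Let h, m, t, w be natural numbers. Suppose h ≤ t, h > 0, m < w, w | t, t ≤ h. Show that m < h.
From t ≤ h and h ≤ t, t = h. Since w | t, w | h. h > 0, so w ≤ h. m < w, so m < h.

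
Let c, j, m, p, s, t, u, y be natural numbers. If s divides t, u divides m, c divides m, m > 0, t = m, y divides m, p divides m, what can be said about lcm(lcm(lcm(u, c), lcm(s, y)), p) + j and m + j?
lcm(lcm(lcm(u, c), lcm(s, y)), p) + j ≤ m + j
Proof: u divides m and c divides m, hence lcm(u, c) divides m. t = m and s divides t, so s divides m. y divides m, so lcm(s, y) divides m. From lcm(u, c) divides m, lcm(lcm(u, c), lcm(s, y)) divides m. p divides m, so lcm(lcm(lcm(u, c), lcm(s, y)), p) divides m. Because m > 0, lcm(lcm(lcm(u, c), lcm(s, y)), p) ≤ m. Then lcm(lcm(lcm(u, c), lcm(s, y)), p) + j ≤ m + j.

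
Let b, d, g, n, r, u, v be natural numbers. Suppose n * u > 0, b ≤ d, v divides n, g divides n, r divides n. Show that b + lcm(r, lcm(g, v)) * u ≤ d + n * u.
g divides n and v divides n, therefore lcm(g, v) divides n. Since r divides n, lcm(r, lcm(g, v)) divides n. Then lcm(r, lcm(g, v)) * u divides n * u. n * u > 0, so lcm(r, lcm(g, v)) * u ≤ n * u. Since b ≤ d, b + lcm(r, lcm(g, v)) * u ≤ d + n * u.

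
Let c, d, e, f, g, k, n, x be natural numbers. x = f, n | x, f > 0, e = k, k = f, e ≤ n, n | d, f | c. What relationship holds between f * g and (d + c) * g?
f * g | (d + c) * g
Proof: x = f and n | x, so n | f. From f > 0, n ≤ f. e = k and k = f, hence e = f. Since e ≤ n, f ≤ n. Since n ≤ f, n = f. From n | d, f | d. f | c, so f | d + c. Then f * g | (d + c) * g.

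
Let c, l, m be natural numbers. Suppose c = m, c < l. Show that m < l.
Since c = m and c < l, by substitution, m < l.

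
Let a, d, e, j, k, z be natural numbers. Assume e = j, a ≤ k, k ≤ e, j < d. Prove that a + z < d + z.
a ≤ k and k ≤ e, therefore a ≤ e. e = j, so a ≤ j. j < d, so a < d. Then a + z < d + z.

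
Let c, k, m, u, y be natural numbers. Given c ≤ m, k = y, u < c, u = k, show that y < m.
u = k and k = y, thus u = y. Since u < c and c ≤ m, u < m. u = y, so y < m.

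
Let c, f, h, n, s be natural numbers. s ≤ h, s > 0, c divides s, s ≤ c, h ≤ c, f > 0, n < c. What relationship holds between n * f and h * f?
n * f < h * f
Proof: From c divides s and s > 0, c ≤ s. s ≤ c, so s = c. Because s ≤ h, c ≤ h. Since h ≤ c, c = h. Since n < c, n < h. Combining with f > 0, by multiplying by a positive, n * f < h * f.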